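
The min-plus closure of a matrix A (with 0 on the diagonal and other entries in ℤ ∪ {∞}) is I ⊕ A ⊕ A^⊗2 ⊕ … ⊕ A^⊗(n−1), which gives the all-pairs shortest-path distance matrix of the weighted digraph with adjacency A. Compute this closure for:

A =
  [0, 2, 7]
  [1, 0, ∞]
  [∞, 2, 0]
Closure =
  [0, 2, 7]
  [1, 0, 8]
  [3, 2, 0]

This is the Floyd-Warshall all-pairs shortest-path computation. For each intermediate vertex k = 0, 1, …, 2, update dist[i][j] ← min(dist[i][j], dist[i][k] + dist[k][j]). The final matrix gives, for each (i, j), the minimum total weight of any directed path from i to j (possibly empty when i = j).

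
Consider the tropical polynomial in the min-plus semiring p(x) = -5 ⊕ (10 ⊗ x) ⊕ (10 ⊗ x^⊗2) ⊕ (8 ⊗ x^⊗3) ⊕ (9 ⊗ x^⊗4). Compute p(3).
p(3) = -5

A tropical monomial a ⊗ x^⊗i evaluates to a + i · x. Evaluating each term at x = 3:
  Term 0 contributes -5 + 0 · 3 = -5
  Term 1 contributes 10 + 1 · 3 = 13
  Term 2 contributes 10 + 2 · 3 = 16
  Term 3 contributes 8 + 3 · 3 = 17
  Term 4 contributes 9 + 4 · 3 = 21
p(3) = ⊕ of these = min[-5, 13, 16, 17, 21] = -5.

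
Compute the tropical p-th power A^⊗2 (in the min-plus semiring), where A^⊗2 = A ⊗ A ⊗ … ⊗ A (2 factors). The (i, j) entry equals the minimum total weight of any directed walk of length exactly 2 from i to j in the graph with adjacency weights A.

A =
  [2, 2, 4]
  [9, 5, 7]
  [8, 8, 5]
A^⊗2 =
  [4, 4, 6]
  [11, 10, 12]
  [10, 10, 10]

Each entry (A^⊗2)_ij equals the minimum over all length-2 walks i = v_0 → v_1 → … → v_2 = j of Σ_t A[v_t][v_{t+1}]. For example, for (i, j) = (0, 2) we minimise over 3 possible intermediate vertex sequences; the minimum is 6, attained along the walk 0 → 0 → 2.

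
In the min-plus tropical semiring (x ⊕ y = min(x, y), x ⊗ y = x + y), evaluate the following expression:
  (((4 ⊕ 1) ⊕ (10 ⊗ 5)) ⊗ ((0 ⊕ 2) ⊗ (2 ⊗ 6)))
(((4 ⊕ 1) ⊕ (10 ⊗ 5)) ⊗ ((0 ⊕ 2) ⊗ (2 ⊗ 6))) = 9

Expand innermost to outermost. Recall ⊕ takes the minimum of its arguments and ⊗ takes their sum. Working out the expression (((4 ⊕ 1) ⊕ (10 ⊗ 5)) ⊗ ((0 ⊕ 2) ⊗ (2 ⊗ 6))) gives 9.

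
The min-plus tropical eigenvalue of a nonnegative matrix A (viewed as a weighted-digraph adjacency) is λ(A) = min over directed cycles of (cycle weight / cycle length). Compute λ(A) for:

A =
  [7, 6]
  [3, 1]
λ(A) = 1

Enumerate directed cycles and compute their means (weight / length). Sample:
  cycle 0 → 0: weight = 7, length = 1, mean = 7/1 ≈ 7.000
  cycle 1 → 1: weight = 1, length = 1, mean = 1/1 ≈ 1.000
  cycle 0 → 1 → 0: weight = 9, length = 2, mean = 9/2 ≈ 4.500
  cycle 1 → 0 → 1: weight = 9, length = 2, mean = 9/2 ≈ 4.500
Minimum mean = 1.000, attained e.g. along the cycle 1 → 1 with weight 1 and length 1. So λ(A) = 1/1 = 1.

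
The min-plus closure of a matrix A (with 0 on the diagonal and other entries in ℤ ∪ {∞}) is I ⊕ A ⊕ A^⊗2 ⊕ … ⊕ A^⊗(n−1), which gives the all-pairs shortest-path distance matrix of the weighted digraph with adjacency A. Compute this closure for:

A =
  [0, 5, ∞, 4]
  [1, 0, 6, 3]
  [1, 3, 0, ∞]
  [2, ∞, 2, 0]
Closure =
  [0, 5, 6, 4]
  [1, 0, 5, 3]
  [1, 3, 0, 5]
  [2, 5, 2, 0]

This is the Floyd-Warshall all-pairs shortest-path computation. For each intermediate vertex k = 0, 1, …, 3, update dist[i][j] ← min(dist[i][j], dist[i][k] + dist[k][j]). The final matrix gives, for each (i, j), the minimum total weight of any directed path from i to j (possibly empty when i = j).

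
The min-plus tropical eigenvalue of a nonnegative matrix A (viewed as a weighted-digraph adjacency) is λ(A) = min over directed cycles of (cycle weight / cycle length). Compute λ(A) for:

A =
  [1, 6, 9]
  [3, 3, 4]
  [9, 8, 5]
λ(A) = 1

Enumerate directed cycles and compute their means (weight / length). Sample:
  cycle 0 → 0: weight = 1, length = 1, mean = 1/1 ≈ 1.000
  cycle 1 → 1: weight = 3, length = 1, mean = 3/1 ≈ 3.000
  cycle 2 → 2: weight = 5, length = 1, mean = 5/1 ≈ 5.000
  cycle 0 → 1 → 0: weight = 9, length = 2, mean = 9/2 ≈ 4.500
  cycle 0 → 2 → 0: weight = 18, length = 2, mean = 18/2 ≈ 9.000
  cycle 1 → 0 → 1: weight = 9, length = 2, mean = 9/2 ≈ 4.500
Minimum mean = 1.000, attained e.g. along the cycle 0 → 0 with weight 1 and length 1. So λ(A) = 1/1 = 1.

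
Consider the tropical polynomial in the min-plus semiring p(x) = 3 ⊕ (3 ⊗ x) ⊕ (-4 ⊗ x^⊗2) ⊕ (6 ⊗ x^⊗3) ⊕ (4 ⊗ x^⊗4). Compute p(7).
p(7) = 3

A tropical monomial a ⊗ x^⊗i evaluates to a + i · x. Evaluating each term at x = 7:
  Term 0 contributes 3 + 0 · 7 = 3
  Term 1 contributes 3 + 1 · 7 = 10
  Term 2 contributes -4 + 2 · 7 = 10
  Term 3 contributes 6 + 3 · 7 = 27
  Term 4 contributes 4 + 4 · 7 = 32
p(7) = ⊕ of these = min[3, 10, 10, 27, 32] = 3.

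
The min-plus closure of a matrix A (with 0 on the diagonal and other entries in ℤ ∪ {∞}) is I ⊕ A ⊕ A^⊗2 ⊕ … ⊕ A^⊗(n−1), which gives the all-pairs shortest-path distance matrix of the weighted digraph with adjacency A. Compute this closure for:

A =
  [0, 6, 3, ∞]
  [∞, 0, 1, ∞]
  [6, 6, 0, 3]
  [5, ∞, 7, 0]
Closure =
  [0, 6, 3, 6]
  [7, 0, 1, 4]
  [6, 6, 0, 3]
  [5, 11, 7, 0]

This is the Floyd-Warshall all-pairs shortest-path computation. For each intermediate vertex k = 0, 1, …, 3, update dist[i][j] ← min(dist[i][j], dist[i][k] + dist[k][j]). The final matrix gives, for each (i, j), the minimum total weight of any directed path from i to j (possibly empty when i = j).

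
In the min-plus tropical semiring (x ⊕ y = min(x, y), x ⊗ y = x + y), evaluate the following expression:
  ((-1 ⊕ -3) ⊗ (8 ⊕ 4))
((-1 ⊕ -3) ⊗ (8 ⊕ 4)) = 1

Expand innermost to outermost. Recall ⊕ takes the minimum of its arguments and ⊗ takes their sum. Working out the expression ((-1 ⊕ -3) ⊗ (8 ⊕ 4)) gives 1.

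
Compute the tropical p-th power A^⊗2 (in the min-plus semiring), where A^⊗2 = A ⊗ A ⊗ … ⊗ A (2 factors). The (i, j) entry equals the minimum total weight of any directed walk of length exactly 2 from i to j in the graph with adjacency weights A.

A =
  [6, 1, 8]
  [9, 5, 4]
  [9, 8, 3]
A^⊗2 =
  [10, 6, 5]
  [13, 10, 7]
  [12, 10, 6]

Each entry (A^⊗2)_ij equals the minimum over all length-2 walks i = v_0 → v_1 → … → v_2 = j of Σ_t A[v_t][v_{t+1}]. For example, for (i, j) = (0, 2) we minimise over 3 possible intermediate vertex sequences; the minimum is 5, attained along the walk 0 → 1 → 2.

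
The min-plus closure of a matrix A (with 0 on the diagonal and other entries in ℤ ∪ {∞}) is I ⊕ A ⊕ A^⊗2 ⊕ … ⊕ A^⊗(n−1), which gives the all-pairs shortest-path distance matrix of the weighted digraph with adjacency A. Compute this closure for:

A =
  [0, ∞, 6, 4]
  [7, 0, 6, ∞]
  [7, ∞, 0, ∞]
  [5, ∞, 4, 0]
Closure =
  [0, ∞, 6, 4]
  [7, 0, 6, 11]
  [7, ∞, 0, 11]
  [5, ∞, 4, 0]

This is the Floyd-Warshall all-pairs shortest-path computation. For each intermediate vertex k = 0, 1, …, 3, update dist[i][j] ← min(dist[i][j], dist[i][k] + dist[k][j]). The final matrix gives, for each (i, j), the minimum total weight of any directed path from i to j (possibly empty when i = j).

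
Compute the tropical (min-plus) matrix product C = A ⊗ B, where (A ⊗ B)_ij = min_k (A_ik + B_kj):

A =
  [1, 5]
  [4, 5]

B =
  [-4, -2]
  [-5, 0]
A ⊗ B =
  [-3, -1]
  [0, 2]

Apply the min-plus product entry-by-entry:
  C[0][0] = min over k of (A[0][0] + B[0][0] = 1 + -4 = -3, A[0][1] + B[1][0] = 5 + -5 = 0) = -3 (attained at k = 0)
  C[0][1] = min over k of (A[0][0] + B[0][1] = 1 + -2 = -1, A[0][1] + B[1][1] = 5 + 0 = 5) = -1 (attained at k = 0)
  C[1][0] = min over k of (A[1][0] + B[0][0] = 4 + -4 = 0, A[1][1] + B[1][0] = 5 + -5 = 0) = 0 (attained at k = 0)
  C[1][1] = min over k of (A[1][0] + B[0][1] = 4 + -2 = 2, A[1][1] + B[1][1] = 5 + 0 = 5) = 2 (attained at k = 0)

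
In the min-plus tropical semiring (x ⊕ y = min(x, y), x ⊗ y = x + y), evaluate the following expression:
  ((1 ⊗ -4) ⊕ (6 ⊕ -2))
((1 ⊗ -4) ⊕ (6 ⊕ -2)) = -3

Expand innermost to outermost. Recall ⊕ takes the minimum of its arguments and ⊗ takes their sum. Working out the expression ((1 ⊗ -4) ⊕ (6 ⊕ -2)) gives -3.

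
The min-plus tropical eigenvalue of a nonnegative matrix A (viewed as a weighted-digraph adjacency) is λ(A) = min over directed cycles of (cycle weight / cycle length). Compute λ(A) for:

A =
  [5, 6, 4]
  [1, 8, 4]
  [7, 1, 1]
λ(A) = 1

Enumerate directed cycles and compute their means (weight / length). Sample:
  cycle 0 → 0: weight = 5, length = 1, mean = 5/1 ≈ 5.000
  cycle 1 → 1: weight = 8, length = 1, mean = 8/1 ≈ 8.000
  cycle 2 → 2: weight = 1, length = 1, mean = 1/1 ≈ 1.000
  cycle 0 → 1 → 0: weight = 7, length = 2, mean = 7/2 ≈ 3.500
  cycle 0 → 2 → 0: weight = 11, length = 2, mean = 11/2 ≈ 5.500
  cycle 1 → 0 → 1: weight = 7, length = 2, mean = 7/2 ≈ 3.500
Minimum mean = 1.000, attained e.g. along the cycle 2 → 2 with weight 1 and length 1. So λ(A) = 1/1 = 1.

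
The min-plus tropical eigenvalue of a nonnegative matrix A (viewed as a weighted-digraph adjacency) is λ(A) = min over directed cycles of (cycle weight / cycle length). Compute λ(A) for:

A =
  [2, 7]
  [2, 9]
λ(A) = 2

Enumerate directed cycles and compute their means (weight / length). Sample:
  cycle 0 → 0: weight = 2, length = 1, mean = 2/1 ≈ 2.000
  cycle 1 → 1: weight = 9, length = 1, mean = 9/1 ≈ 9.000
  cycle 0 → 1 → 0: weight = 9, length = 2, mean = 9/2 ≈ 4.500
  cycle 1 → 0 → 1: weight = 9, length = 2, mean = 9/2 ≈ 4.500
Minimum mean = 2.000, attained e.g. along the cycle 0 → 0 with weight 2 and length 1. So λ(A) = 2/1 = 2.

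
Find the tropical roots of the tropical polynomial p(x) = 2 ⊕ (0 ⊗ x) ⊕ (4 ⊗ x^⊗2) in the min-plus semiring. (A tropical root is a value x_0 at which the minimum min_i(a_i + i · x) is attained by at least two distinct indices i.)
Roots: {-4, 2}

Each tropical root is a break point of the lower envelope of the lines y = a_i + i · x (there are 3 lines, with slopes 0, 1, ..., 2). Only the lines that attain the minimum somewhere contribute to roots; other lines are dominated. Here the surviving (envelope) indices are i = 2, i = 1, i = 0.
Intersections between consecutive envelope lines give the roots: for adjacent envelope indices i < j the intersection is x = (a_i − a_j) / (j − i). Reading off the sorted break points: {-4, 2}.
Verification: at each break x_0, at least two indices attain the minimum of min_i(a_i + i · x_0).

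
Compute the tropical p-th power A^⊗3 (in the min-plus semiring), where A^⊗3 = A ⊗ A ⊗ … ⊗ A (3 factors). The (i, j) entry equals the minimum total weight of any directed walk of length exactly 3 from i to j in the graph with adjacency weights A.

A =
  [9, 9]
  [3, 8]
A^⊗3 =
  [20, 21]
  [15, 20]

Each entry (A^⊗3)_ij equals the minimum over all length-3 walks i = v_0 → v_1 → … → v_3 = j of Σ_t A[v_t][v_{t+1}]. For example, for (i, j) = (0, 1) we minimise over 4 possible intermediate vertex sequences; the minimum is 21, attained along the walk 0 → 1 → 0 → 1.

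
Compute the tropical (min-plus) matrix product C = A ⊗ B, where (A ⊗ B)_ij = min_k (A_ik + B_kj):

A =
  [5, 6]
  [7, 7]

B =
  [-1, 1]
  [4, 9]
A ⊗ B =
  [4, 6]
  [6, 8]

Apply the min-plus product entry-by-entry:
  C[0][0] = min over k of (A[0][0] + B[0][0] = 5 + -1 = 4, A[0][1] + B[1][0] = 6 + 4 = 10) = 4 (attained at k = 0)
  C[0][1] = min over k of (A[0][0] + B[0][1] = 5 + 1 = 6, A[0][1] + B[1][1] = 6 + 9 = 15) = 6 (attained at k = 0)
  C[1][0] = min over k of (A[1][0] + B[0][0] = 7 + -1 = 6, A[1][1] + B[1][0] = 7 + 4 = 11) = 6 (attained at k = 0)
  C[1][1] = min over k of (A[1][0] + B[0][1] = 7 + 1 = 8, A[1][1] + B[1][1] = 7 + 9 = 16) = 8 (attained at k = 0)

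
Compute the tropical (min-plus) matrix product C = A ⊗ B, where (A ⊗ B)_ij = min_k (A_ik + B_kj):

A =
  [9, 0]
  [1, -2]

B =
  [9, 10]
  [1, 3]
A ⊗ B =
  [1, 3]
  [-1, 1]

Apply the min-plus product entry-by-entry:
  C[0][0] = min over k of (A[0][0] + B[0][0] = 9 + 9 = 18, A[0][1] + B[1][0] = 0 + 1 = 1) = 1 (attained at k = 1)
  C[0][1] = min over k of (A[0][0] + B[0][1] = 9 + 10 = 19, A[0][1] + B[1][1] = 0 + 3 = 3) = 3 (attained at k = 1)
  C[1][0] = min over k of (A[1][0] + B[0][0] = 1 + 9 = 10, A[1][1] + B[1][0] = -2 + 1 = -1) = -1 (attained at k = 1)
  C[1][1] = min over k of (A[1][0] + B[0][1] = 1 + 10 = 11, A[1][1] + B[1][1] = -2 + 3 = 1) = 1 (attained at k = 1)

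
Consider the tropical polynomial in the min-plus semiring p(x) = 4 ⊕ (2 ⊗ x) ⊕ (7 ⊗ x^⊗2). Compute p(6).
p(6) = 4

A tropical monomial a ⊗ x^⊗i evaluates to a + i · x. Evaluating each term at x = 6:
  Term 0 contributes 4 + 0 · 6 = 4
  Term 1 contributes 2 + 1 · 6 = 8
  Term 2 contributes 7 + 2 · 6 = 19
p(6) = ⊕ of these = min[4, 8, 19] = 4.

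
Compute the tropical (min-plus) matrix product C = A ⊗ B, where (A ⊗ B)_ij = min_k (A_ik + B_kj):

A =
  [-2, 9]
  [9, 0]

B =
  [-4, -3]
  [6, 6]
A ⊗ B =
  [-6, -5]
  [5, 6]

Apply the min-plus product entry-by-entry:
  C[0][0] = min over k of (A[0][0] + B[0][0] = -2 + -4 = -6, A[0][1] + B[1][0] = 9 + 6 = 15) = -6 (attained at k = 0)
  C[0][1] = min over k of (A[0][0] + B[0][1] = -2 + -3 = -5, A[0][1] + B[1][1] = 9 + 6 = 15) = -5 (attained at k = 0)
  C[1][0] = min over k of (A[1][0] + B[0][0] = 9 + -4 = 5, A[1][1] + B[1][0] = 0 + 6 = 6) = 5 (attained at k = 0)
  C[1][1] = min over k of (A[1][0] + B[0][1] = 9 + -3 = 6, A[1][1] + B[1][1] = 0 + 6 = 6) = 6 (attained at k = 0)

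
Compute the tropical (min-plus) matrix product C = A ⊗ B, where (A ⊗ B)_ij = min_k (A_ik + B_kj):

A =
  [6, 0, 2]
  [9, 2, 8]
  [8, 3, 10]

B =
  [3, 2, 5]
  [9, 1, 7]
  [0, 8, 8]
A ⊗ B =
  [2, 1, 7]
  [8, 3, 9]
  [10, 4, 10]

Apply the min-plus product entry-by-entry:
  C[0][0] = min over k of (A[0][0] + B[0][0] = 6 + 3 = 9, A[0][1] + B[1][0] = 0 + 9 = 9, A[0][2] + B[2][0] = 2 + 0 = 2) = 2 (attained at k = 2)
  C[0][1] = min over k of (A[0][0] + B[0][1] = 6 + 2 = 8, A[0][1] + B[1][1] = 0 + 1 = 1, A[0][2] + B[2][1] = 2 + 8 = 10) = 1 (attained at k = 1)
  C[0][2] = min over k of (A[0][0] + B[0][2] = 6 + 5 = 11, A[0][1] + B[1][2] = 0 + 7 = 7, A[0][2] + B[2][2] = 2 + 8 = 10) = 7 (attained at k = 1)
  C[1][0] = min over k of (A[1][0] + B[0][0] = 9 + 3 = 12, A[1][1] + B[1][0] = 2 + 9 = 11, A[1][2] + B[2][0] = 8 + 0 = 8) = 8 (attained at k = 2)
  C[1][1] = min over k of (A[1][0] + B[0][1] = 9 + 2 = 11, A[1][1] + B[1][1] = 2 + 1 = 3, A[1][2] + B[2][1] = 8 + 8 = 16) = 3 (attained at k = 1)
  C[1][2] = min over k of (A[1][0] + B[0][2] = 9 + 5 = 14, A[1][1] + B[1][2] = 2 + 7 = 9, A[1][2] + B[2][2] = 8 + 8 = 16) = 9 (attained at k = 1)
  C[2][0] = min over k of (A[2][0] + B[0][0] = 8 + 3 = 11, A[2][1] + B[1][0] = 3 + 9 = 12, A[2][2] + B[2][0] = 10 + 0 = 10) = 10 (attained at k = 2)
  C[2][1] = min over k of (A[2][0] + B[0][1] = 8 + 2 = 10, A[2][1] + B[1][1] = 3 + 1 = 4, A[2][2] + B[2][1] = 10 + 8 = 18) = 4 (attained at k = 1)
  C[2][2] = min over k of (A[2][0] + B[0][2] = 8 + 5 = 13, A[2][1] + B[1][2] = 3 + 7 = 10, A[2][2] + B[2][2] = 10 + 8 = 18) = 10 (attained at k = 1)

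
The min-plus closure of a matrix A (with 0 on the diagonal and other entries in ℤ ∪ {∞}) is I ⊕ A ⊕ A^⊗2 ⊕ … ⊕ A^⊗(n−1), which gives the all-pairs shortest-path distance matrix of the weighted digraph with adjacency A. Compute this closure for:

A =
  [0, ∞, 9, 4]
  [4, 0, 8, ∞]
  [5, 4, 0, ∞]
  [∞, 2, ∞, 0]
Closure =
  [0, 6, 9, 4]
  [4, 0, 8, 8]
  [5, 4, 0, 9]
  [6, 2, 10, 0]

This is the Floyd-Warshall all-pairs shortest-path computation. For each intermediate vertex k = 0, 1, …, 3, update dist[i][j] ← min(dist[i][j], dist[i][k] + dist[k][j]). The final matrix gives, for each (i, j), the minimum total weight of any directed path from i to j (possibly empty when i = j).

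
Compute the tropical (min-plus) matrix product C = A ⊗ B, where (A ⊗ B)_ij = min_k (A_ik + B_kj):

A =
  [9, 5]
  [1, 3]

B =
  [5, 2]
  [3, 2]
A ⊗ B =
  [8, 7]
  [6, 3]

Apply the min-plus product entry-by-entry:
  C[0][0] = min over k of (A[0][0] + B[0][0] = 9 + 5 = 14, A[0][1] + B[1][0] = 5 + 3 = 8) = 8 (attained at k = 1)
  C[0][1] = min over k of (A[0][0] + B[0][1] = 9 + 2 = 11, A[0][1] + B[1][1] = 5 + 2 = 7) = 7 (attained at k = 1)
  C[1][0] = min over k of (A[1][0] + B[0][0] = 1 + 5 = 6, A[1][1] + B[1][0] = 3 + 3 = 6) = 6 (attained at k = 0)
  C[1][1] = min over k of (A[1][0] + B[0][1] = 1 + 2 = 3, A[1][1] + B[1][1] = 3 + 2 = 5) = 3 (attained at k = 0)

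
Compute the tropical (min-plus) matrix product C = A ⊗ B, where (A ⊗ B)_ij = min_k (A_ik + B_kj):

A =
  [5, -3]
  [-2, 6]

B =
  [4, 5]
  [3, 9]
A ⊗ B =
  [0, 6]
  [2, 3]

Apply the min-plus product entry-by-entry:
  C[0][0] = min over k of (A[0][0] + B[0][0] = 5 + 4 = 9, A[0][1] + B[1][0] = -3 + 3 = 0) = 0 (attained at k = 1)
  C[0][1] = min over k of (A[0][0] + B[0][1] = 5 + 5 = 10, A[0][1] + B[1][1] = -3 + 9 = 6) = 6 (attained at k = 1)
  C[1][0] = min over k of (A[1][0] + B[0][0] = -2 + 4 = 2, A[1][1] + B[1][0] = 6 + 3 = 9) = 2 (attained at k = 0)
  C[1][1] = min over k of (A[1][0] + B[0][1] = -2 + 5 = 3, A[1][1] + B[1][1] = 6 + 9 = 15) = 3 (attained at k = 0)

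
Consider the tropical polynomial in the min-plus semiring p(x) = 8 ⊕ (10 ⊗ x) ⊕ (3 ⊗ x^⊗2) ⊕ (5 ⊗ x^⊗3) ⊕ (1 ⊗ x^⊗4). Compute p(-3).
p(-3) = -11

A tropical monomial a ⊗ x^⊗i evaluates to a + i · x. Evaluating each term at x = -3:
  Term 0 contributes 8 + 0 · -3 = 8
  Term 1 contributes 10 + 1 · -3 = 7
  Term 2 contributes 3 + 2 · -3 = -3
  Term 3 contributes 5 + 3 · -3 = -4
  Term 4 contributes 1 + 4 · -3 = -11
p(-3) = ⊕ of these = min[8, 7, -3, -4, -11] = -11.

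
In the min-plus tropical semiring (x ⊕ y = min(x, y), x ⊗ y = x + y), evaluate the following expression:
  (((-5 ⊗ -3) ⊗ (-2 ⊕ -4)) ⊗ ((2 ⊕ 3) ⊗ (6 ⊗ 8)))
(((-5 ⊗ -3) ⊗ (-2 ⊕ -4)) ⊗ ((2 ⊕ 3) ⊗ (6 ⊗ 8))) = 4

Expand innermost to outermost. Recall ⊕ takes the minimum of its arguments and ⊗ takes their sum. Working out the expression (((-5 ⊗ -3) ⊗ (-2 ⊕ -4)) ⊗ ((2 ⊕ 3) ⊗ (6 ⊗ 8))) gives 4.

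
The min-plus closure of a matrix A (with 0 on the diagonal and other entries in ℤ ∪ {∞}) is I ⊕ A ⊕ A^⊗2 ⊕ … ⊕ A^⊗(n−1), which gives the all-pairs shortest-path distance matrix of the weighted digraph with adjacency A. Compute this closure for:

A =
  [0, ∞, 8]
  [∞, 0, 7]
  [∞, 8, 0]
Closure =
  [0, 16, 8]
  [∞, 0, 7]
  [∞, 8, 0]

This is the Floyd-Warshall all-pairs shortest-path computation. For each intermediate vertex k = 0, 1, …, 2, update dist[i][j] ← min(dist[i][j], dist[i][k] + dist[k][j]). The final matrix gives, for each (i, j), the minimum total weight of any directed path from i to j (possibly empty when i = j).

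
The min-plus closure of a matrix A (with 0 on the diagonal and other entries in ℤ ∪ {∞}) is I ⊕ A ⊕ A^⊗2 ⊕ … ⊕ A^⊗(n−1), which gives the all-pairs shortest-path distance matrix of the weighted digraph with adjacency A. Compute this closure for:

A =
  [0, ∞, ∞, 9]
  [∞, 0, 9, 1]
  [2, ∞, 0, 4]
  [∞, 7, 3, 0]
Closure =
  [0, 16, 12, 9]
  [6, 0, 4, 1]
  [2, 11, 0, 4]
  [5, 7, 3, 0]

This is the Floyd-Warshall all-pairs shortest-path computation. For each intermediate vertex k = 0, 1, …, 3, update dist[i][j] ← min(dist[i][j], dist[i][k] + dist[k][j]). The final matrix gives, for each (i, j), the minimum total weight of any directed path from i to j (possibly empty when i = j).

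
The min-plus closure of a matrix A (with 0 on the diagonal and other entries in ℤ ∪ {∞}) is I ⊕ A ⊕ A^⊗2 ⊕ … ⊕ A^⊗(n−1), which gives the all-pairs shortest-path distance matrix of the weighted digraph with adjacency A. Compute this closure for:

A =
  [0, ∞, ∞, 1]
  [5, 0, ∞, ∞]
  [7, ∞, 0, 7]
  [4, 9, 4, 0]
Closure =
  [0, 10, 5, 1]
  [5, 0, 10, 6]
  [7, 16, 0, 7]
  [4, 9, 4, 0]

This is the Floyd-Warshall all-pairs shortest-path computation. For each intermediate vertex k = 0, 1, …, 3, update dist[i][j] ← min(dist[i][j], dist[i][k] + dist[k][j]). The final matrix gives, for each (i, j), the minimum total weight of any directed path from i to j (possibly empty when i = j).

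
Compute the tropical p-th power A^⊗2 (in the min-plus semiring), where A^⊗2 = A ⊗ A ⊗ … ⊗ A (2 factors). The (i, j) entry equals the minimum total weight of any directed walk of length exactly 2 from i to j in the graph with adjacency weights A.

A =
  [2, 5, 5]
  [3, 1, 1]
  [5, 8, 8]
A^⊗2 =
  [4, 6, 6]
  [4, 2, 2]
  [7, 9, 9]

Each entry (A^⊗2)_ij equals the minimum over all length-2 walks i = v_0 → v_1 → … → v_2 = j of Σ_t A[v_t][v_{t+1}]. For example, for (i, j) = (0, 2) we minimise over 3 possible intermediate vertex sequences; the minimum is 6, attained along the walk 0 → 1 → 2.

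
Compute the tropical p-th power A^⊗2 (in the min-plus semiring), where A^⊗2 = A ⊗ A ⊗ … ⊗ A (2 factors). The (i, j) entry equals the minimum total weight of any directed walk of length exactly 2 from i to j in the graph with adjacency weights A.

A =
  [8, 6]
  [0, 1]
A^⊗2 =
  [6, 7]
  [1, 2]

Each entry (A^⊗2)_ij equals the minimum over all length-2 walks i = v_0 → v_1 → … → v_2 = j of Σ_t A[v_t][v_{t+1}]. For example, for (i, j) = (0, 1) we minimise over 2 possible intermediate vertex sequences; the minimum is 7, attained along the walk 0 → 1 → 1.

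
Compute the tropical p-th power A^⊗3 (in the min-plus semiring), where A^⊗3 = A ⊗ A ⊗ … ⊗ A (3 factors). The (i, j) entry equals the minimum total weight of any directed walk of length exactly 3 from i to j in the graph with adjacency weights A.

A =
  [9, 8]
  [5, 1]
A^⊗3 =
  [14, 10]
  [7, 3]

Each entry (A^⊗3)_ij equals the minimum over all length-3 walks i = v_0 → v_1 → … → v_3 = j of Σ_t A[v_t][v_{t+1}]. For example, for (i, j) = (0, 1) we minimise over 4 possible intermediate vertex sequences; the minimum is 10, attained along the walk 0 → 1 → 1 → 1.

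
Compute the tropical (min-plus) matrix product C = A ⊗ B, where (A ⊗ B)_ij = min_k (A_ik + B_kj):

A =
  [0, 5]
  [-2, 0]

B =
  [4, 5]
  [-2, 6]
A ⊗ B =
  [3, 5]
  [-2, 3]

Apply the min-plus product entry-by-entry:
  C[0][0] = min over k of (A[0][0] + B[0][0] = 0 + 4 = 4, A[0][1] + B[1][0] = 5 + -2 = 3) = 3 (attained at k = 1)
  C[0][1] = min over k of (A[0][0] + B[0][1] = 0 + 5 = 5, A[0][1] + B[1][1] = 5 + 6 = 11) = 5 (attained at k = 0)
  C[1][0] = min over k of (A[1][0] + B[0][0] = -2 + 4 = 2, A[1][1] + B[1][0] = 0 + -2 = -2) = -2 (attained at k = 1)
  C[1][1] = min over k of (A[1][0] + B[0][1] = -2 + 5 = 3, A[1][1] + B[1][1] = 0 + 6 = 6) = 3 (attained at k = 0)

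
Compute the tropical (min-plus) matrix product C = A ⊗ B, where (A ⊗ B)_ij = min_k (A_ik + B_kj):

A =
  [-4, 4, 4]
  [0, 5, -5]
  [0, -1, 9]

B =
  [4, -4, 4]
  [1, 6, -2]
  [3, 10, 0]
A ⊗ B =
  [0, -8, 0]
  [-2, -4, -5]
  [0, -4, -3]

Apply the min-plus product entry-by-entry:
  C[0][0] = min over k of (A[0][0] + B[0][0] = -4 + 4 = 0, A[0][1] + B[1][0] = 4 + 1 = 5, A[0][2] + B[2][0] = 4 + 3 = 7) = 0 (attained at k = 0)
  C[0][1] = min over k of (A[0][0] + B[0][1] = -4 + -4 = -8, A[0][1] + B[1][1] = 4 + 6 = 10, A[0][2] + B[2][1] = 4 + 10 = 14) = -8 (attained at k = 0)
  C[0][2] = min over k of (A[0][0] + B[0][2] = -4 + 4 = 0, A[0][1] + B[1][2] = 4 + -2 = 2, A[0][2] + B[2][2] = 4 + 0 = 4) = 0 (attained at k = 0)
  C[1][0] = min over k of (A[1][0] + B[0][0] = 0 + 4 = 4, A[1][1] + B[1][0] = 5 + 1 = 6, A[1][2] + B[2][0] = -5 + 3 = -2) = -2 (attained at k = 2)
  C[1][1] = min over k of (A[1][0] + B[0][1] = 0 + -4 = -4, A[1][1] + B[1][1] = 5 + 6 = 11, A[1][2] + B[2][1] = -5 + 10 = 5) = -4 (attained at k = 0)
  C[1][2] = min over k of (A[1][0] + B[0][2] = 0 + 4 = 4, A[1][1] + B[1][2] = 5 + -2 = 3, A[1][2] + B[2][2] = -5 + 0 = -5) = -5 (attained at k = 2)
  C[2][0] = min over k of (A[2][0] + B[0][0] = 0 + 4 = 4, A[2][1] + B[1][0] = -1 + 1 = 0, A[2][2] + B[2][0] = 9 + 3 = 12) = 0 (attained at k = 1)
  C[2][1] = min over k of (A[2][0] + B[0][1] = 0 + -4 = -4, A[2][1] + B[1][1] = -1 + 6 = 5, A[2][2] + B[2][1] = 9 + 10 = 19) = -4 (attained at k = 0)
  C[2][2] = min over k of (A[2][0] + B[0][2] = 0 + 4 = 4, A[2][1] + B[1][2] = -1 + -2 = -3, A[2][2] + B[2][2] = 9 + 0 = 9) = -3 (attained at k = 1)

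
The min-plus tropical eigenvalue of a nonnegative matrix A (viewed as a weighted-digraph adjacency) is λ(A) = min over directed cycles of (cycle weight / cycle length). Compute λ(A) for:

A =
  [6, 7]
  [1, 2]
λ(A) = 2

Enumerate directed cycles and compute their means (weight / length). Sample:
  cycle 0 → 0: weight = 6, length = 1, mean = 6/1 ≈ 6.000
  cycle 1 → 1: weight = 2, length = 1, mean = 2/1 ≈ 2.000
  cycle 0 → 1 → 0: weight = 8, length = 2, mean = 8/2 ≈ 4.000
  cycle 1 → 0 → 1: weight = 8, length = 2, mean = 8/2 ≈ 4.000
Minimum mean = 2.000, attained e.g. along the cycle 1 → 1 with weight 2 and length 1. So λ(A) = 2/1 = 2.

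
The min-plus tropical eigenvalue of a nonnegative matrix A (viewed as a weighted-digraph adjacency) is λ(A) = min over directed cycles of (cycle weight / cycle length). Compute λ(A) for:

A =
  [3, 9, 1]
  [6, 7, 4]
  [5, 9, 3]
λ(A) = 3

Enumerate directed cycles and compute their means (weight / length). Sample:
  cycle 0 → 0: weight = 3, length = 1, mean = 3/1 ≈ 3.000
  cycle 1 → 1: weight = 7, length = 1, mean = 7/1 ≈ 7.000
  cycle 2 → 2: weight = 3, length = 1, mean = 3/1 ≈ 3.000
  cycle 0 → 1 → 0: weight = 15, length = 2, mean = 15/2 ≈ 7.500
  cycle 0 → 2 → 0: weight = 6, length = 2, mean = 6/2 ≈ 3.000
  cycle 1 → 0 → 1: weight = 15, length = 2, mean = 15/2 ≈ 7.500
Minimum mean = 3.000, attained e.g. along the cycle 0 → 0 with weight 3 and length 1. So λ(A) = 3/1 = 3.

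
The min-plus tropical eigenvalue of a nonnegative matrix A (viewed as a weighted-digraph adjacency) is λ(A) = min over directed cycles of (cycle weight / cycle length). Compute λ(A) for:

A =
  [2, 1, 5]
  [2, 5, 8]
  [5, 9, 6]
λ(A) = 3/2

Enumerate directed cycles and compute their means (weight / length). Sample:
  cycle 0 → 0: weight = 2, length = 1, mean = 2/1 ≈ 2.000
  cycle 1 → 1: weight = 5, length = 1, mean = 5/1 ≈ 5.000
  cycle 2 → 2: weight = 6, length = 1, mean = 6/1 ≈ 6.000
  cycle 0 → 1 → 0: weight = 3, length = 2, mean = 3/2 ≈ 1.500
  cycle 0 → 2 → 0: weight = 10, length = 2, mean = 10/2 ≈ 5.000
  cycle 1 → 0 → 1: weight = 3, length = 2, mean = 3/2 ≈ 1.500
Minimum mean = 1.500, attained e.g. along the cycle 0 → 1 → 0 with weight 3 and length 2. So λ(A) = 3/2 = 3/2.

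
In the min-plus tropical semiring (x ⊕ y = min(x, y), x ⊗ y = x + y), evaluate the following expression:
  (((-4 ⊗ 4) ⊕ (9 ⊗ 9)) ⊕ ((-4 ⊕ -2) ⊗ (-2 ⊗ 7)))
(((-4 ⊗ 4) ⊕ (9 ⊗ 9)) ⊕ ((-4 ⊕ -2) ⊗ (-2 ⊗ 7))) = 0

Expand innermost to outermost. Recall ⊕ takes the minimum of its arguments and ⊗ takes their sum. Working out the expression (((-4 ⊗ 4) ⊕ (9 ⊗ 9)) ⊕ ((-4 ⊕ -2) ⊗ (-2 ⊗ 7))) gives 0.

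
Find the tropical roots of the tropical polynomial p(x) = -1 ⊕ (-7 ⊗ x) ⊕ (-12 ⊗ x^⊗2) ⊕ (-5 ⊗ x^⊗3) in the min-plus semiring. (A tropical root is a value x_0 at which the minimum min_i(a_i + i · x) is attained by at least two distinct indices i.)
Roots: {-7, 5, 6}

Each tropical root is a break point of the lower envelope of the lines y = a_i + i · x (there are 4 lines, with slopes 0, 1, ..., 3). Only the lines that attain the minimum somewhere contribute to roots; other lines are dominated. Here the surviving (envelope) indices are i = 3, i = 2, i = 1, i = 0.
Intersections between consecutive envelope lines give the roots: for adjacent envelope indices i < j the intersection is x = (a_i − a_j) / (j − i). Reading off the sorted break points: {-7, 5, 6}.
Verification: at each break x_0, at least two indices attain the minimum of min_i(a_i + i · x_0).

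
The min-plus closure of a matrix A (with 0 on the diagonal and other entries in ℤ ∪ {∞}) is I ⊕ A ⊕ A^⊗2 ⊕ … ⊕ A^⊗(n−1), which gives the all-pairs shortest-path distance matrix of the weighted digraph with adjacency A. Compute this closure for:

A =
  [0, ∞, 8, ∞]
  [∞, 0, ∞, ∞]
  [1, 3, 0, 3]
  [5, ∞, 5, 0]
Closure =
  [0, 11, 8, 11]
  [∞, 0, ∞, ∞]
  [1, 3, 0, 3]
  [5, 8, 5, 0]

This is the Floyd-Warshall all-pairs shortest-path computation. For each intermediate vertex k = 0, 1, …, 3, update dist[i][j] ← min(dist[i][j], dist[i][k] + dist[k][j]). The final matrix gives, for each (i, j), the minimum total weight of any directed path from i to j (possibly empty when i = j).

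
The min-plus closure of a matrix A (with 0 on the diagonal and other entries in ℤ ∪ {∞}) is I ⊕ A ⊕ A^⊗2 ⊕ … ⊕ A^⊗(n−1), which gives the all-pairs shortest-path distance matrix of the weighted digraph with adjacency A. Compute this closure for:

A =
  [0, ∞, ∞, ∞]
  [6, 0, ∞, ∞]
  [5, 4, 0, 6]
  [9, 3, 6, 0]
Closure =
  [0, ∞, ∞, ∞]
  [6, 0, ∞, ∞]
  [5, 4, 0, 6]
  [9, 3, 6, 0]

This is the Floyd-Warshall all-pairs shortest-path computation. For each intermediate vertex k = 0, 1, …, 3, update dist[i][j] ← min(dist[i][j], dist[i][k] + dist[k][j]). The final matrix gives, for each (i, j), the minimum total weight of any directed path from i to j (possibly empty when i = j).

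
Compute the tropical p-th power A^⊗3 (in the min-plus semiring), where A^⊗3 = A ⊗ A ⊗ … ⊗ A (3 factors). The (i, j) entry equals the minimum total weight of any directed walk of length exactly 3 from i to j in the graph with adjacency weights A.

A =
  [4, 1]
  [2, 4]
A^⊗3 =
  [7, 4]
  [5, 7]

Each entry (A^⊗3)_ij equals the minimum over all length-3 walks i = v_0 → v_1 → … → v_3 = j of Σ_t A[v_t][v_{t+1}]. For example, for (i, j) = (0, 1) we minimise over 4 possible intermediate vertex sequences; the minimum is 4, attained along the walk 0 → 1 → 0 → 1.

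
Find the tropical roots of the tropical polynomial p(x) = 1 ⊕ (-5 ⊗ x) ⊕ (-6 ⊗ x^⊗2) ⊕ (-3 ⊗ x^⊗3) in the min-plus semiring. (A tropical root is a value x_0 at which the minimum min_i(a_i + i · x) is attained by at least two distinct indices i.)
Roots: {-3, 1, 6}

Each tropical root is a break point of the lower envelope of the lines y = a_i + i · x (there are 4 lines, with slopes 0, 1, ..., 3). Only the lines that attain the minimum somewhere contribute to roots; other lines are dominated. Here the surviving (envelope) indices are i = 3, i = 2, i = 1, i = 0.
Intersections between consecutive envelope lines give the roots: for adjacent envelope indices i < j the intersection is x = (a_i − a_j) / (j − i). Reading off the sorted break points: {-3, 1, 6}.
Verification: at each break x_0, at least two indices attain the minimum of min_i(a_i + i · x_0).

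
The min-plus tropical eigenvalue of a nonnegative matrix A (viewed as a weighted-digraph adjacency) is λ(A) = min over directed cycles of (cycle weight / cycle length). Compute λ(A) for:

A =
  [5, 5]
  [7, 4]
λ(A) = 4

Enumerate directed cycles and compute their means (weight / length). Sample:
  cycle 0 → 0: weight = 5, length = 1, mean = 5/1 ≈ 5.000
  cycle 1 → 1: weight = 4, length = 1, mean = 4/1 ≈ 4.000
  cycle 0 → 1 → 0: weight = 12, length = 2, mean = 12/2 ≈ 6.000
  cycle 1 → 0 → 1: weight = 12, length = 2, mean = 12/2 ≈ 6.000
Minimum mean = 4.000, attained e.g. along the cycle 1 → 1 with weight 4 and length 1. So λ(A) = 4/1 = 4.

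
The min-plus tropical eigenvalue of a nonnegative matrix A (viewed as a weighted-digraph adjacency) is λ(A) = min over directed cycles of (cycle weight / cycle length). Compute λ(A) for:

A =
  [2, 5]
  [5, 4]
λ(A) = 2

Enumerate directed cycles and compute their means (weight / length). Sample:
  cycle 0 → 0: weight = 2, length = 1, mean = 2/1 ≈ 2.000
  cycle 1 → 1: weight = 4, length = 1, mean = 4/1 ≈ 4.000
  cycle 0 → 1 → 0: weight = 10, length = 2, mean = 10/2 ≈ 5.000
  cycle 1 → 0 → 1: weight = 10, length = 2, mean = 10/2 ≈ 5.000
Minimum mean = 2.000, attained e.g. along the cycle 0 → 0 with weight 2 and length 1. So λ(A) = 2/1 = 2.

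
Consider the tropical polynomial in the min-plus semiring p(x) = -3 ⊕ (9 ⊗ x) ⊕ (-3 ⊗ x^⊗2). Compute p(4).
p(4) = -3

A tropical monomial a ⊗ x^⊗i evaluates to a + i · x. Evaluating each term at x = 4:
  Term 0 contributes -3 + 0 · 4 = -3
  Term 1 contributes 9 + 1 · 4 = 13
  Term 2 contributes -3 + 2 · 4 = 5
p(4) = ⊕ of these = min[-3, 13, 5] = -3.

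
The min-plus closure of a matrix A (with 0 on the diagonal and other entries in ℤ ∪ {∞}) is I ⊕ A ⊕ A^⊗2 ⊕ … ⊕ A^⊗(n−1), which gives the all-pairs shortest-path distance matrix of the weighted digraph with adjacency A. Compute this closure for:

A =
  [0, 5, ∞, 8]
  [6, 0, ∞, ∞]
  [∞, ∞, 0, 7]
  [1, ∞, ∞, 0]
Closure =
  [0, 5, ∞, 8]
  [6, 0, ∞, 14]
  [8, 13, 0, 7]
  [1, 6, ∞, 0]

This is the Floyd-Warshall all-pairs shortest-path computation. For each intermediate vertex k = 0, 1, …, 3, update dist[i][j] ← min(dist[i][j], dist[i][k] + dist[k][j]). The final matrix gives, for each (i, j), the minimum total weight of any directed path from i to j (possibly empty when i = j).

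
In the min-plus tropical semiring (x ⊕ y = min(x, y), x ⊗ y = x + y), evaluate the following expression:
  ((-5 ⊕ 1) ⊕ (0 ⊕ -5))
((-5 ⊕ 1) ⊕ (0 ⊕ -5)) = -5

Expand innermost to outermost. Recall ⊕ takes the minimum of its arguments and ⊗ takes their sum. Working out the expression ((-5 ⊕ 1) ⊕ (0 ⊕ -5)) gives -5.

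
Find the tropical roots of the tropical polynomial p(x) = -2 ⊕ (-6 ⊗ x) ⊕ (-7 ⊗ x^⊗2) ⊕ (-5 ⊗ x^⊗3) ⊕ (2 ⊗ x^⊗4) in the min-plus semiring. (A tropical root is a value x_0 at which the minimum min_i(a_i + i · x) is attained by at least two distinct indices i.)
Roots: {-7, -2, 1, 4}

Each tropical root is a break point of the lower envelope of the lines y = a_i + i · x (there are 5 lines, with slopes 0, 1, ..., 4). Only the lines that attain the minimum somewhere contribute to roots; other lines are dominated. Here the surviving (envelope) indices are i = 4, i = 3, i = 2, i = 1, i = 0.
Intersections between consecutive envelope lines give the roots: for adjacent envelope indices i < j the intersection is x = (a_i − a_j) / (j − i). Reading off the sorted break points: {-7, -2, 1, 4}.
Verification: at each break x_0, at least two indices attain the minimum of min_i(a_i + i · x_0).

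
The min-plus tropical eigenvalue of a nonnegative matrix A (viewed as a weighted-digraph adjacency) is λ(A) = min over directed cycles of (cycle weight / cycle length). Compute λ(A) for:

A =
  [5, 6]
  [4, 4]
λ(A) = 4

Enumerate directed cycles and compute their means (weight / length). Sample:
  cycle 0 → 0: weight = 5, length = 1, mean = 5/1 ≈ 5.000
  cycle 1 → 1: weight = 4, length = 1, mean = 4/1 ≈ 4.000
  cycle 0 → 1 → 0: weight = 10, length = 2, mean = 10/2 ≈ 5.000
  cycle 1 → 0 → 1: weight = 10, length = 2, mean = 10/2 ≈ 5.000
Minimum mean = 4.000, attained e.g. along the cycle 1 → 1 with weight 4 and length 1. So λ(A) = 4/1 = 4.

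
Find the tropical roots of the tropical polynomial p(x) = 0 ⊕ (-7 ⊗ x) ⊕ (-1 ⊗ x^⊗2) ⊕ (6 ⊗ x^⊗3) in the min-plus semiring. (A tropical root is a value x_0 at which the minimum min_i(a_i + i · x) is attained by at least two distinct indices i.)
Roots: {-7, -6, 7}

Each tropical root is a break point of the lower envelope of the lines y = a_i + i · x (there are 4 lines, with slopes 0, 1, ..., 3). Only the lines that attain the minimum somewhere contribute to roots; other lines are dominated. Here the surviving (envelope) indices are i = 3, i = 2, i = 1, i = 0.
Intersections between consecutive envelope lines give the roots: for adjacent envelope indices i < j the intersection is x = (a_i − a_j) / (j − i). Reading off the sorted break points: {-7, -6, 7}.
Verification: at each break x_0, at least two indices attain the minimum of min_i(a_i + i · x_0).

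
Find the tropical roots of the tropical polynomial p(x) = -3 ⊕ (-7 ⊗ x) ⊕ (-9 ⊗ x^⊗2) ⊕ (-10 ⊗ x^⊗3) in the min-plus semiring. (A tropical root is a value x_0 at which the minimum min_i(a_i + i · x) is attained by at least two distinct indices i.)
Roots: {1, 2, 4}

Each tropical root is a break point of the lower envelope of the lines y = a_i + i · x (there are 4 lines, with slopes 0, 1, ..., 3). Only the lines that attain the minimum somewhere contribute to roots; other lines are dominated. Here the surviving (envelope) indices are i = 3, i = 2, i = 1, i = 0.
Intersections between consecutive envelope lines give the roots: for adjacent envelope indices i < j the intersection is x = (a_i − a_j) / (j − i). Reading off the sorted break points: {1, 2, 4}.
Verification: at each break x_0, at least two indices attain the minimum of min_i(a_i + i · x_0).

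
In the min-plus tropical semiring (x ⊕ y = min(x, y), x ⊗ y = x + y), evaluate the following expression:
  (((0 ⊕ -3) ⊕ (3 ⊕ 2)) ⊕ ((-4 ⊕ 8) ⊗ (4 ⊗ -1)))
(((0 ⊕ -3) ⊕ (3 ⊕ 2)) ⊕ ((-4 ⊕ 8) ⊗ (4 ⊗ -1))) = -3

Expand innermost to outermost. Recall ⊕ takes the minimum of its arguments and ⊗ takes their sum. Working out the expression (((0 ⊕ -3) ⊕ (3 ⊕ 2)) ⊕ ((-4 ⊕ 8) ⊗ (4 ⊗ -1))) gives -3.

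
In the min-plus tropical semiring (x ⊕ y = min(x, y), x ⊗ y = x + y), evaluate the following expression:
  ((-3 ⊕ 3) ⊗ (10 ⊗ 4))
((-3 ⊕ 3) ⊗ (10 ⊗ 4)) = 11

Expand innermost to outermost. Recall ⊕ takes the minimum of its arguments and ⊗ takes their sum. Working out the expression ((-3 ⊕ 3) ⊗ (10 ⊗ 4)) gives 11.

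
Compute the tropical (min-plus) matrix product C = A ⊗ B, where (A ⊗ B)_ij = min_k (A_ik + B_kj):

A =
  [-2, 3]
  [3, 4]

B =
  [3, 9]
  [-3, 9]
A ⊗ B =
  [0, 7]
  [1, 12]

Apply the min-plus product entry-by-entry:
  C[0][0] = min over k of (A[0][0] + B[0][0] = -2 + 3 = 1, A[0][1] + B[1][0] = 3 + -3 = 0) = 0 (attained at k = 1)
  C[0][1] = min over k of (A[0][0] + B[0][1] = -2 + 9 = 7, A[0][1] + B[1][1] = 3 + 9 = 12) = 7 (attained at k = 0)
  C[1][0] = min over k of (A[1][0] + B[0][0] = 3 + 3 = 6, A[1][1] + B[1][0] = 4 + -3 = 1) = 1 (attained at k = 1)
  C[1][1] = min over k of (A[1][0] + B[0][1] = 3 + 9 = 12, A[1][1] + B[1][1] = 4 + 9 = 13) = 12 (attained at k = 0)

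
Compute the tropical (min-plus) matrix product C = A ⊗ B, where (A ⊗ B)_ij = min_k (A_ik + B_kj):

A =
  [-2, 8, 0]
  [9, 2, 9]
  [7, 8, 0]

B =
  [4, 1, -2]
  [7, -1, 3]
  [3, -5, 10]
A ⊗ B =
  [2, -5, -4]
  [9, 1, 5]
  [3, -5, 5]

Apply the min-plus product entry-by-entry:
  C[0][0] = min over k of (A[0][0] + B[0][0] = -2 + 4 = 2, A[0][1] + B[1][0] = 8 + 7 = 15, A[0][2] + B[2][0] = 0 + 3 = 3) = 2 (attained at k = 0)
  C[0][1] = min over k of (A[0][0] + B[0][1] = -2 + 1 = -1, A[0][1] + B[1][1] = 8 + -1 = 7, A[0][2] + B[2][1] = 0 + -5 = -5) = -5 (attained at k = 2)
  C[0][2] = min over k of (A[0][0] + B[0][2] = -2 + -2 = -4, A[0][1] + B[1][2] = 8 + 3 = 11, A[0][2] + B[2][2] = 0 + 10 = 10) = -4 (attained at k = 0)
  C[1][0] = min over k of (A[1][0] + B[0][0] = 9 + 4 = 13, A[1][1] + B[1][0] = 2 + 7 = 9, A[1][2] + B[2][0] = 9 + 3 = 12) = 9 (attained at k = 1)
  C[1][1] = min over k of (A[1][0] + B[0][1] = 9 + 1 = 10, A[1][1] + B[1][1] = 2 + -1 = 1, A[1][2] + B[2][1] = 9 + -5 = 4) = 1 (attained at k = 1)
  C[1][2] = min over k of (A[1][0] + B[0][2] = 9 + -2 = 7, A[1][1] + B[1][2] = 2 + 3 = 5, A[1][2] + B[2][2] = 9 + 10 = 19) = 5 (attained at k = 1)
  C[2][0] = min over k of (A[2][0] + B[0][0] = 7 + 4 = 11, A[2][1] + B[1][0] = 8 + 7 = 15, A[2][2] + B[2][0] = 0 + 3 = 3) = 3 (attained at k = 2)
  C[2][1] = min over k of (A[2][0] + B[0][1] = 7 + 1 = 8, A[2][1] + B[1][1] = 8 + -1 = 7, A[2][2] + B[2][1] = 0 + -5 = -5) = -5 (attained at k = 2)
  C[2][2] = min over k of (A[2][0] + B[0][2] = 7 + -2 = 5, A[2][1] + B[1][2] = 8 + 3 = 11, A[2][2] + B[2][2] = 0 + 10 = 10) = 5 (attained at k = 0)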